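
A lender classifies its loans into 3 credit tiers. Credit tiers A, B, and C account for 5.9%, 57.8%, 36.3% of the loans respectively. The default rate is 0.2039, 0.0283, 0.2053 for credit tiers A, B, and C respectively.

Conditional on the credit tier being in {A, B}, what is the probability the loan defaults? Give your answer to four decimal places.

Let S = {A, B}.
P(S) = 0.059 + 0.578 = 0.637.
P(D ∩ S) = 0.2039·0.059 + 0.0283·0.578 = 0.0120301 + 0.0163574 = 0.0283875.
P(D | S) = 0.0283875 / 0.637 = 0.044564…

P(D|S) ≈ 0.0446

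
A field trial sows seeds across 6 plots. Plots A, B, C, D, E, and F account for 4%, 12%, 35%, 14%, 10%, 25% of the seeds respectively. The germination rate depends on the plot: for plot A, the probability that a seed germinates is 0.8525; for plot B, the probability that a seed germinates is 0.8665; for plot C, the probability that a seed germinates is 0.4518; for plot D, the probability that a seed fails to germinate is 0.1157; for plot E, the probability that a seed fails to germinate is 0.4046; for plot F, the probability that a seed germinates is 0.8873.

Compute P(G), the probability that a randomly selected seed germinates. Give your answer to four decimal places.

P(G|D) = 1 − 0.1157 = 0.8843.
P(G|E) = 1 − 0.4046 = 0.5954.
Using total probability over the partition,
P(G) = P(G|A)·P(A) + P(G|B)·P(B) + P(G|C)·P(C) + P(G|D)·P(D) + P(G|E)·P(E) + P(G|F)·P(F)
      = 0.8525·0.04 + 0.8665·0.12 + 0.4518·0.35 + 0.8843·0.14 + 0.5954·0.1 + 0.8873·0.25
      = 0.0341 + 0.10398 + 0.15813 + 0.123802 + 0.05954 + 0.221825 = 0.701377

0.7014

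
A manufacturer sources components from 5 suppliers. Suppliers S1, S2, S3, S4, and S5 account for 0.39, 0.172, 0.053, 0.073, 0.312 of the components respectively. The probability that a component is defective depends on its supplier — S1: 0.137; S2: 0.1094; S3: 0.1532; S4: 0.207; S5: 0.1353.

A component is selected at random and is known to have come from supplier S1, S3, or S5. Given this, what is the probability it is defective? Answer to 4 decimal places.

Let S = {S1, S3, S5}.
P(S) = 0.39 + 0.053 + 0.312 = 0.755.
P(D ∩ S) = 0.137·0.39 + 0.1532·0.053 + 0.1353·0.312 = 0.05343 + 0.0081196 + 0.0422136 = 0.1037632.
P(D | S) = 0.1037632 / 0.755 = 0.137435…

P(D|S) ≈ 0.1374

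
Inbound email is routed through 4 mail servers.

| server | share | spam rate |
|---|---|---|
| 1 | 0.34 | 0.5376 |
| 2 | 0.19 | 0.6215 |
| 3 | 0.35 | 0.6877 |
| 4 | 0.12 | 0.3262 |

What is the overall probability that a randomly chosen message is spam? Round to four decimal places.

P(S) = P(S|1)·P(1) + P(S|2)·P(2) + P(S|3)·P(3) + P(S|4)·P(4)
      = 0.5376·0.34 + 0.6215·0.19 + 0.6877·0.35 + 0.3262·0.12
      = 0.182784 + 0.118085 + 0.240695 + 0.039144 = 0.580708

0.5807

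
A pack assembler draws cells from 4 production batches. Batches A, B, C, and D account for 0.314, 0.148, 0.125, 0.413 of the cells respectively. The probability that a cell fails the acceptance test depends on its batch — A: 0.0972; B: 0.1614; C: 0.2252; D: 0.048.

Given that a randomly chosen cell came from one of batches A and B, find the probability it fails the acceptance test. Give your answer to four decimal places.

0.1178

Let S = {A, B}.
P(S) = 0.314 + 0.148 = 0.462.
P(F ∩ S) = 0.0972·0.314 + 0.1614·0.148 = 0.0305208 + 0.0238872 = 0.054408.
P(F | S) = 0.054408 / 0.462 = 0.117766…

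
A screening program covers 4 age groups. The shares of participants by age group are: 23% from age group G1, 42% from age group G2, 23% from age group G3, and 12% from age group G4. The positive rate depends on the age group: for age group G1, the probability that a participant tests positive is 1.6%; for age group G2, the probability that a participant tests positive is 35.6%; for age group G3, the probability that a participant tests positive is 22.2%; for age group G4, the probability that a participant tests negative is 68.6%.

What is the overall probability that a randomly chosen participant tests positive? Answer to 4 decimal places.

P(T|G4) = 1 − 0.686 = 0.314.
Summing over the partition,
P(T) = P(T|G1)·P(G1) + P(T|G2)·P(G2) + P(T|G3)·P(G3) + P(T|G4)·P(G4)
      = 0.016·0.23 + 0.356·0.42 + 0.222·0.23 + 0.314·0.12
      = 0.00368 + 0.14952 + 0.05106 + 0.03768 = 0.24194

0.2419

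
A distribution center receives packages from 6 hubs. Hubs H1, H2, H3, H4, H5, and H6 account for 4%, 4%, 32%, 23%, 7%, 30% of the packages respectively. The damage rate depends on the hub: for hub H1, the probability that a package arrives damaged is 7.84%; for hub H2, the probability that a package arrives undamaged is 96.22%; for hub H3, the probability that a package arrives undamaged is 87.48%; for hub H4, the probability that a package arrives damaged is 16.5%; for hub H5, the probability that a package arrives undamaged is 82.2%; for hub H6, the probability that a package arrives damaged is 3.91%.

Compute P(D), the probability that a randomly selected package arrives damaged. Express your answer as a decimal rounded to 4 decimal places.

P(D|H2) = 1 − 0.9622 = 0.0378.
P(D|H3) = 1 − 0.8748 = 0.1252.
P(D|H5) = 1 − 0.822 = 0.178.
P(D) = P(D|H1)·P(H1) + P(D|H2)·P(H2) + P(D|H3)·P(H3) + P(D|H4)·P(H4) + P(D|H5)·P(H5) + P(D|H6)·P(H6)
      = 0.0784·0.04 + 0.0378·0.04 + 0.1252·0.32 + 0.165·0.23 + 0.178·0.07 + 0.0391·0.3
      = 0.003136 + 0.001512 + 0.040064 + 0.03795 + 0.01246 + 0.01173 = 0.106852

0.1069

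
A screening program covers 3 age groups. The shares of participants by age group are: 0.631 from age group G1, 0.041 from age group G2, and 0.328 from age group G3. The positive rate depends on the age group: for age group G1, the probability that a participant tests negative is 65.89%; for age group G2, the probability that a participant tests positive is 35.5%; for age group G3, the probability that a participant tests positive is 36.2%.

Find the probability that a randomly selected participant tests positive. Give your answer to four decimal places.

P(T) ≈ 0.3485

P(T|G1) = 1 − 0.6589 = 0.3411.
P(T) = P(T|G1)·P(G1) + P(T|G2)·P(G2) + P(T|G3)·P(G3)
      = 0.3411·0.631 + 0.355·0.041 + 0.362·0.328
      = 0.2152341 + 0.014555 + 0.118736 = 0.3485251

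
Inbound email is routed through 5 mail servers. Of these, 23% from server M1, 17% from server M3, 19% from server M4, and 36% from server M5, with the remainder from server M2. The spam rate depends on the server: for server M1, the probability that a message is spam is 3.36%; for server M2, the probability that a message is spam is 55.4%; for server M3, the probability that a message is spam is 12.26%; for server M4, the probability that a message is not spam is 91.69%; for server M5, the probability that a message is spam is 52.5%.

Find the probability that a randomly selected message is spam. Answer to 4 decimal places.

0.2611

P(M2) = 1 − (0.23 + 0.17 + 0.19 + 0.36) = 0.05.
P(S|M4) = 1 − 0.9169 = 0.0831.
P(S) = P(S|M1)·P(M1) + P(S|M2)·P(M2) + P(S|M3)·P(M3) + P(S|M4)·P(M4) + P(S|M5)·P(M5)
      = 0.0336·0.23 + 0.554·0.05 + 0.1226·0.17 + 0.0831·0.19 + 0.525·0.36
      = 0.007728 + 0.0277 + 0.020842 + 0.015789 + 0.189 = 0.261059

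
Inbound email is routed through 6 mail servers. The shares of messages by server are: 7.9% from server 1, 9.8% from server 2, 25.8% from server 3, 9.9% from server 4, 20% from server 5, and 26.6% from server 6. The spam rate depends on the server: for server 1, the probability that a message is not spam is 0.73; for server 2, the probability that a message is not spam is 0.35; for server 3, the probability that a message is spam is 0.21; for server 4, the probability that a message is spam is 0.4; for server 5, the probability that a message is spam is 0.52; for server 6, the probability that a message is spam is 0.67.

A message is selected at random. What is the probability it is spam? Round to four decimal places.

0.4610

P(S|1) = 1 − 0.73 = 0.27.
P(S|2) = 1 − 0.35 = 0.65.
Using total probability over the partition,
P(S) = P(S|1)·P(1) + P(S|2)·P(2) + P(S|3)·P(3) + P(S|4)·P(4) + P(S|5)·P(5) + P(S|6)·P(6)
      = 0.27·0.079 + 0.65·0.098 + 0.21·0.258 + 0.4·0.099 + 0.52·0.2 + 0.67·0.266
      = 0.02133 + 0.0637 + 0.05418 + 0.0396 + 0.104 + 0.17822 = 0.46103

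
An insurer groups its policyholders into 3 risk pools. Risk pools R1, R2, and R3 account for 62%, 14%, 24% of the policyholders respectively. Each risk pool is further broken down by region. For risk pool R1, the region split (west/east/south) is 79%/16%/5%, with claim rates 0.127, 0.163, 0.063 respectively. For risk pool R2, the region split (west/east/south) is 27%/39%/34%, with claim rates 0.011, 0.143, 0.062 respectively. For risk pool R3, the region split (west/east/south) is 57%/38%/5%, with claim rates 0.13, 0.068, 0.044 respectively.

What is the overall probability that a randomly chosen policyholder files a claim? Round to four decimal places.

P(C|R1) = 0.79·0.127 + 0.16·0.163 + 0.05·0.063 = 0.10033 + 0.02608 + 0.00315 = 0.12956
P(C|R2) = 0.27·0.011 + 0.39·0.143 + 0.34·0.062 = 0.00297 + 0.05577 + 0.02108 = 0.07982
P(C|R3) = 0.57·0.13 + 0.38·0.068 + 0.05·0.044 = 0.0741 + 0.02584 + 0.0022 = 0.10214
Then overall,
P(C) = 0.62·0.12956 + 0.14·0.07982 + 0.24·0.10214
      = 0.0803272 + 0.0111748 + 0.0245136 = 0.1160156

P(C) ≈ 0.1160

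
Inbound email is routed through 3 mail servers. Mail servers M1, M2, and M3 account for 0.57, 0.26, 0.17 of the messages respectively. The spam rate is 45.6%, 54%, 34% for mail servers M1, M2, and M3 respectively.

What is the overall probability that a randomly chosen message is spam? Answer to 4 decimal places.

P(S) = P(S|M1)·P(M1) + P(S|M2)·P(M2) + P(S|M3)·P(M3)
      = 0.456·0.57 + 0.54·0.26 + 0.34·0.17
      = 0.25992 + 0.1404 + 0.0578 = 0.45812

P(S) ≈ 0.4581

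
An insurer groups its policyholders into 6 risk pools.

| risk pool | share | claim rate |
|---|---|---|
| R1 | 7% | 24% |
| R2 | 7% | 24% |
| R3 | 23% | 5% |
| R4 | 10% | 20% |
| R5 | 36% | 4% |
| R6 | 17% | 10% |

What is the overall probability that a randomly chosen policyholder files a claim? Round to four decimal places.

0.0965

Summing over the partition,
P(C) = P(C|R1)·P(R1) + P(C|R2)·P(R2) + P(C|R3)·P(R3) + P(C|R4)·P(R4) + P(C|R5)·P(R5) + P(C|R6)·P(R6)
      = 0.24·0.07 + 0.24·0.07 + 0.05·0.23 + 0.2·0.1 + 0.04·0.36 + 0.1·0.17
      = 0.0168 + 0.0168 + 0.0115 + 0.02 + 0.0144 + 0.017 = 0.0965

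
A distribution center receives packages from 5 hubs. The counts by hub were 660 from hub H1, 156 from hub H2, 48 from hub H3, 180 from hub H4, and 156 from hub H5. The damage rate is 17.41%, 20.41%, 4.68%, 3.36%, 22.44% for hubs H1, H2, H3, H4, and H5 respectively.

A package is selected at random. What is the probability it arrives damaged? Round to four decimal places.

Total: 660 + 156 + 48 + 180 + 156 = 1200.
P(H1) = 660/1200 = 0.55. P(H2) = 156/1200 = 0.13. P(H3) = 48/1200 = 0.04. P(H4) = 180/1200 = 0.15. P(H5) = 156/1200 = 0.13.
P(D) = P(D|H1)·P(H1) + P(D|H2)·P(H2) + P(D|H3)·P(H3) + P(D|H4)·P(H4) + P(D|H5)·P(H5)
      = 0.1741·0.55 + 0.2041·0.13 + 0.0468·0.04 + 0.0336·0.15 + 0.2244·0.13
      = 0.095755 + 0.026533 + 0.001872 + 0.00504 + 0.029172 = 0.158372

0.1584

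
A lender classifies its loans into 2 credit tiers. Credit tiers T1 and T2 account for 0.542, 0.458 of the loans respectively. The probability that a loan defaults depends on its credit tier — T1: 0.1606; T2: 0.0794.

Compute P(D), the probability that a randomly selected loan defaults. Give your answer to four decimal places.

0.1234

Using total probability over the partition,
P(D) = P(D|T1)·P(T1) + P(D|T2)·P(T2)
      = 0.1606·0.542 + 0.0794·0.458
      = 0.0870452 + 0.0363652 = 0.1234104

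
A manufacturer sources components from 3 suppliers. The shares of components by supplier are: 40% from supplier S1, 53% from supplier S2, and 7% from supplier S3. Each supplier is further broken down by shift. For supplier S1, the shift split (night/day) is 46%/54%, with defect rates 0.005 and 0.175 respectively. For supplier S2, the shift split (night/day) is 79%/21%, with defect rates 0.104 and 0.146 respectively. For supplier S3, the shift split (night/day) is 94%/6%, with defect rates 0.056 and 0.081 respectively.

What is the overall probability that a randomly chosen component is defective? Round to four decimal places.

P(D|S1) = 0.46·0.005 + 0.54·0.175 = 0.0023 + 0.0945 = 0.0968
P(D|S2) = 0.79·0.104 + 0.21·0.146 = 0.08216 + 0.03066 = 0.11282
P(D|S3) = 0.94·0.056 + 0.06·0.081 = 0.05264 + 0.00486 = 0.0575
Then overall,
P(D) = 0.4·0.0968 + 0.53·0.11282 + 0.07·0.0575
      = 0.03872 + 0.0597946 + 0.004025 = 0.1025396

0.1025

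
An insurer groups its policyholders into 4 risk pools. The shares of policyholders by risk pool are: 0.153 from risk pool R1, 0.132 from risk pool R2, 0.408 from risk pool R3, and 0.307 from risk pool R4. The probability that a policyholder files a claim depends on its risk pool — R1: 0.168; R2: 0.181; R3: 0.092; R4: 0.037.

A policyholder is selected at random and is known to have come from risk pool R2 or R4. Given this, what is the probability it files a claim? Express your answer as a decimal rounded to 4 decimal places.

Let S = {R2, R4}.
P(S) = 0.132 + 0.307 = 0.439.
P(C ∩ S) = 0.181·0.132 + 0.037·0.307 = 0.023892 + 0.011359 = 0.035251.
P(C | S) = 0.035251 / 0.439 = 0.080298…

P(C|S) ≈ 0.0803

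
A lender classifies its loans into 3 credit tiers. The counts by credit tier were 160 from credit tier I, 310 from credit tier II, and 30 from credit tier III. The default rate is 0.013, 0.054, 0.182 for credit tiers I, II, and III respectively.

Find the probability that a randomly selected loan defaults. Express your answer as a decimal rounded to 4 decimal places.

Total: 160 + 310 + 30 = 500.
P(I) = 160/500 = 0.32. P(II) = 310/500 = 0.62. P(III) = 30/500 = 0.06.
Summing over the partition,
P(D) = P(D|I)·P(I) + P(D|II)·P(II) + P(D|III)·P(III)
      = 0.013·0.32 + 0.054·0.62 + 0.182·0.06
      = 0.00416 + 0.03348 + 0.01092 = 0.04856

0.0486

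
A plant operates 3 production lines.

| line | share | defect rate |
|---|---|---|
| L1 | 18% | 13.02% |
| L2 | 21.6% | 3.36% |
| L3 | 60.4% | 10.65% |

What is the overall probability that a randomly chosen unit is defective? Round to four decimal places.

0.0950

By the law of total probability,
P(D) = P(D|L1)·P(L1) + P(D|L2)·P(L2) + P(D|L3)·P(L3)
      = 0.1302·0.18 + 0.0336·0.216 + 0.1065·0.604
      = 0.023436 + 0.0072576 + 0.064326 = 0.0950196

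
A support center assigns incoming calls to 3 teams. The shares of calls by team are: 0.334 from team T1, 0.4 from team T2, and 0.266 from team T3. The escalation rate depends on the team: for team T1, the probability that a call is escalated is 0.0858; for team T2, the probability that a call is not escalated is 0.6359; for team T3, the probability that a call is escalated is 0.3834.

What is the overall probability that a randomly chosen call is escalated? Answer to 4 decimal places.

0.2763

P(E|T2) = 1 − 0.6359 = 0.3641.
Using total probability over the partition,
P(E) = P(E|T1)·P(T1) + P(E|T2)·P(T2) + P(E|T3)·P(T3)
      = 0.0858·0.334 + 0.3641·0.4 + 0.3834·0.266
      = 0.0286572 + 0.14564 + 0.1019844 = 0.2762816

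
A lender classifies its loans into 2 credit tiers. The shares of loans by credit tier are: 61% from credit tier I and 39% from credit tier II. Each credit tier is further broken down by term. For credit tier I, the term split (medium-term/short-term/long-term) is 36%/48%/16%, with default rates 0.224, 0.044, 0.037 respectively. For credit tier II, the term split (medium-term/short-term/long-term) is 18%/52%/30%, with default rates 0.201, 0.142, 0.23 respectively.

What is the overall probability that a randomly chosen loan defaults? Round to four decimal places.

0.1355

P(D|I) = 0.36·0.224 + 0.48·0.044 + 0.16·0.037 = 0.08064 + 0.02112 + 0.00592 = 0.10768
P(D|II) = 0.18·0.201 + 0.52·0.142 + 0.3·0.23 = 0.03618 + 0.07384 + 0.069 = 0.17902
By total probability over the outer partition,
P(D) = 0.61·0.10768 + 0.39·0.17902
      = 0.0656848 + 0.0698178 = 0.1355026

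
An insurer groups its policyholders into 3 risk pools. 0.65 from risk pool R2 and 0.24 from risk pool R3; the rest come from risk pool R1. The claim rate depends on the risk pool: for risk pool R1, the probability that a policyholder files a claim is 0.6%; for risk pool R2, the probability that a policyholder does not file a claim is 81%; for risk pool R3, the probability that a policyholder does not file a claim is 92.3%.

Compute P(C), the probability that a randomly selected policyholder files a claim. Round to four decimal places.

P(C) ≈ 0.1426

P(R1) = 1 − (0.65 + 0.24) = 0.11.
P(C|R2) = 1 − 0.81 = 0.19.
P(C|R3) = 1 − 0.923 = 0.077.
P(C) = P(C|R1)·P(R1) + P(C|R2)·P(R2) + P(C|R3)·P(R3)
      = 0.006·0.11 + 0.19·0.65 + 0.077·0.24
      = 0.00066 + 0.1235 + 0.01848 = 0.14264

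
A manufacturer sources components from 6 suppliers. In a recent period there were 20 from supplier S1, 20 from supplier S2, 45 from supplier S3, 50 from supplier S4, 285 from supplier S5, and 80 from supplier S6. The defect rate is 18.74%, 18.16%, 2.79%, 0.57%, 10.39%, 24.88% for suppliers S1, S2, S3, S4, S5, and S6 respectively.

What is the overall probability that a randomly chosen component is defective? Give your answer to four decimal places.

P(D) ≈ 0.1169

Total: 20 + 20 + 45 + 50 + 285 + 80 = 500.
P(S1) = 20/500 = 0.04. P(S2) = 20/500 = 0.04. P(S3) = 45/500 = 0.09. P(S4) = 50/500 = 0.1. P(S5) = 285/500 = 0.57. P(S6) = 80/500 = 0.16.
P(D) = P(D|S1)·P(S1) + P(D|S2)·P(S2) + P(D|S3)·P(S3) + P(D|S4)·P(S4) + P(D|S5)·P(S5) + P(D|S6)·P(S6)
      = 0.1874·0.04 + 0.1816·0.04 + 0.0279·0.09 + 0.0057·0.1 + 0.1039·0.57 + 0.2488·0.16
      = 0.007496 + 0.007264 + 0.002511 + 0.00057 + 0.059223 + 0.039808 = 0.116872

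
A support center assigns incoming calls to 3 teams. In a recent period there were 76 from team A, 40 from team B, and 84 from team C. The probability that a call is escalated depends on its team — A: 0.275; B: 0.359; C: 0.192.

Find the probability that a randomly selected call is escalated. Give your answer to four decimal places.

P(E) ≈ 0.2569

Total: 76 + 40 + 84 = 200.
P(A) = 76/200 = 0.38. P(B) = 40/200 = 0.2. P(C) = 84/200 = 0.42.
Using total probability over the partition,
P(E) = P(E|A)·P(A) + P(E|B)·P(B) + P(E|C)·P(C)
      = 0.275·0.38 + 0.359·0.2 + 0.192·0.42
      = 0.1045 + 0.0718 + 0.08064 = 0.25694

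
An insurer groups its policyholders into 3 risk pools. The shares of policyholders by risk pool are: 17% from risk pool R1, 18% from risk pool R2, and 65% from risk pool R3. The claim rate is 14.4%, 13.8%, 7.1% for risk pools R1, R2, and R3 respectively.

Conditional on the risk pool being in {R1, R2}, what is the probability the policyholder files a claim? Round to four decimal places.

Let S = {R1, R2}.
P(S) = 0.17 + 0.18 = 0.35.
P(C ∩ S) = 0.144·0.17 + 0.138·0.18 = 0.02448 + 0.02484 = 0.04932.
P(C | S) = 0.04932 / 0.35 = 0.140914…

P(C|S) ≈ 0.1409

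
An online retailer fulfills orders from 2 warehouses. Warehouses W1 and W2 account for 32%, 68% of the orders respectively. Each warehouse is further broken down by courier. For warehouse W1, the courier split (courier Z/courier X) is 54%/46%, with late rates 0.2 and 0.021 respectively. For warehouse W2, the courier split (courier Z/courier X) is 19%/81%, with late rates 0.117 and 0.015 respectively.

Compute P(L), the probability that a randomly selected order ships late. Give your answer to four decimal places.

P(L) ≈ 0.0610

P(L|W1) = 0.54·0.2 + 0.46·0.021 = 0.108 + 0.00966 = 0.11766
P(L|W2) = 0.19·0.117 + 0.81·0.015 = 0.02223 + 0.01215 = 0.03438
By total probability over the outer partition,
P(L) = 0.32·0.11766 + 0.68·0.03438
      = 0.0376512 + 0.0233784 = 0.0610296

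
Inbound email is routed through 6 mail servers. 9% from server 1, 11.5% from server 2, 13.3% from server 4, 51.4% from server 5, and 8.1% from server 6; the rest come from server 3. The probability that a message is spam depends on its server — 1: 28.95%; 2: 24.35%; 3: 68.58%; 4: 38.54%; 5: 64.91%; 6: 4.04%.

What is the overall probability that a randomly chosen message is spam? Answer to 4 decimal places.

P(3) = 1 − (0.09 + 0.115 + 0.133 + 0.514 + 0.081) = 0.067.
By the law of total probability,
P(S) = P(S|1)·P(1) + P(S|2)·P(2) + P(S|3)·P(3) + P(S|4)·P(4) + P(S|5)·P(5) + P(S|6)·P(6)
      = 0.2895·0.09 + 0.2435·0.115 + 0.6858·0.067 + 0.3854·0.133 + 0.6491·0.514 + 0.0404·0.081
      = 0.026055 + 0.0280025 + 0.0459486 + 0.0512582 + 0.3336374 + 0.0032724 = 0.4881741

P(S) ≈ 0.4882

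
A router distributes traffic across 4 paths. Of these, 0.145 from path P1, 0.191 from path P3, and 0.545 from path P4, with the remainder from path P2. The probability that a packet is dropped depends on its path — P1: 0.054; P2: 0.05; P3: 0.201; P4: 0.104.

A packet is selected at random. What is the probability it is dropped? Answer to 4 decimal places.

P(L) ≈ 0.1089

P(P2) = 1 − (0.145 + 0.191 + 0.545) = 0.119.
By the law of total probability,
P(L) = P(L|P1)·P(P1) + P(L|P2)·P(P2) + P(L|P3)·P(P3) + P(L|P4)·P(P4)
      = 0.054·0.145 + 0.05·0.119 + 0.201·0.191 + 0.104·0.545
      = 0.00783 + 0.00595 + 0.038391 + 0.05668 = 0.108851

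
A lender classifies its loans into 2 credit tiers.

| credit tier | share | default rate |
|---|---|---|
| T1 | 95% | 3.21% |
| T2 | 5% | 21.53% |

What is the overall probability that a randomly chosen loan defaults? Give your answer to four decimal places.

P(D) = P(D|T1)·P(T1) + P(D|T2)·P(T2)
      = 0.0321·0.95 + 0.2153·0.05
      = 0.030495 + 0.010765 = 0.04126

0.0413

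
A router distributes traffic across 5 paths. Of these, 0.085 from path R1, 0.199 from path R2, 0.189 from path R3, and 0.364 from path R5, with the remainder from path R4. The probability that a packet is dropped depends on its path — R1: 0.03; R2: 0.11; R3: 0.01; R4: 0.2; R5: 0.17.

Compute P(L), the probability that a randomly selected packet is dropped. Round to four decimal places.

P(L) ≈ 0.1208

P(R4) = 1 − (0.085 + 0.199 + 0.189 + 0.364) = 0.163.
P(L) = P(L|R1)·P(R1) + P(L|R2)·P(R2) + P(L|R3)·P(R3) + P(L|R4)·P(R4) + P(L|R5)·P(R5)
      = 0.03·0.085 + 0.11·0.199 + 0.01·0.189 + 0.2·0.163 + 0.17·0.364
      = 0.00255 + 0.02189 + 0.00189 + 0.0326 + 0.06188 = 0.12081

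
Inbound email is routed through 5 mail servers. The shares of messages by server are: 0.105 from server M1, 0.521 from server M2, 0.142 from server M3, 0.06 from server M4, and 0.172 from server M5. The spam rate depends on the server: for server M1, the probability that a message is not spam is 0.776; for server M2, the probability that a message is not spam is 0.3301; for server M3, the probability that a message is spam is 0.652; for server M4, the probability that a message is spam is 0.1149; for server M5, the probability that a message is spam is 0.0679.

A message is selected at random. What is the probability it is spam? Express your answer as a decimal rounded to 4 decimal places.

P(S|M1) = 1 − 0.776 = 0.224.
P(S|M2) = 1 − 0.3301 = 0.6699.
P(S) = P(S|M1)·P(M1) + P(S|M2)·P(M2) + P(S|M3)·P(M3) + P(S|M4)·P(M4) + P(S|M5)·P(M5)
      = 0.224·0.105 + 0.6699·0.521 + 0.652·0.142 + 0.1149·0.06 + 0.0679·0.172
      = 0.02352 + 0.3490179 + 0.092584 + 0.006894 + 0.0116788 = 0.4836947

P(S) ≈ 0.4837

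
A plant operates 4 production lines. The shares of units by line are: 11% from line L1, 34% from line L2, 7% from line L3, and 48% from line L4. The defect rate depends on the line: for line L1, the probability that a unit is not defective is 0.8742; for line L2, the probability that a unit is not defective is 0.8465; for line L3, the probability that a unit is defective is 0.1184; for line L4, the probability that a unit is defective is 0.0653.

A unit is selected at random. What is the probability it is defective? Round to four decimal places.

P(D|L1) = 1 − 0.8742 = 0.1258.
P(D|L2) = 1 − 0.8465 = 0.1535.
By the law of total probability,
P(D) = P(D|L1)·P(L1) + P(D|L2)·P(L2) + P(D|L3)·P(L3) + P(D|L4)·P(L4)
      = 0.1258·0.11 + 0.1535·0.34 + 0.1184·0.07 + 0.0653·0.48
      = 0.013838 + 0.05219 + 0.008288 + 0.031344 = 0.10566

P(D) ≈ 0.1057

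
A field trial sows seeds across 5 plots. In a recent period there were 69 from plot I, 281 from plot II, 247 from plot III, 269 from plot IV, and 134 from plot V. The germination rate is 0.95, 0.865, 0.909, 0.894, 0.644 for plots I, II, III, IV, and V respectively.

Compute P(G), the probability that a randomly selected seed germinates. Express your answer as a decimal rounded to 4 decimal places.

0.8599

Total: 69 + 281 + 247 + 269 + 134 = 1000.
P(I) = 69/1000 = 0.069. P(II) = 281/1000 = 0.281. P(III) = 247/1000 = 0.247. P(IV) = 269/1000 = 0.269. P(V) = 134/1000 = 0.134.
Summing over the partition,
P(G) = P(G|I)·P(I) + P(G|II)·P(II) + P(G|III)·P(III) + P(G|IV)·P(IV) + P(G|V)·P(V)
      = 0.95·0.069 + 0.865·0.281 + 0.909·0.247 + 0.894·0.269 + 0.644·0.134
      = 0.06555 + 0.243065 + 0.224523 + 0.240486 + 0.086296 = 0.85992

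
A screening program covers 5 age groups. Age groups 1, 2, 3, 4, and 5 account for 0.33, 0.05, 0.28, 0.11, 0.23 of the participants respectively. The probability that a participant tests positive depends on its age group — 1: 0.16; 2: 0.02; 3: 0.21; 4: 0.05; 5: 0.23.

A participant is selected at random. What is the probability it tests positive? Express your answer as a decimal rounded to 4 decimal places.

0.1710

By the law of total probability,
P(T) = P(T|1)·P(1) + P(T|2)·P(2) + P(T|3)·P(3) + P(T|4)·P(4) + P(T|5)·P(5)
      = 0.16·0.33 + 0.02·0.05 + 0.21·0.28 + 0.05·0.11 + 0.23·0.23
      = 0.0528 + 0.001 + 0.0588 + 0.0055 + 0.0529 = 0.171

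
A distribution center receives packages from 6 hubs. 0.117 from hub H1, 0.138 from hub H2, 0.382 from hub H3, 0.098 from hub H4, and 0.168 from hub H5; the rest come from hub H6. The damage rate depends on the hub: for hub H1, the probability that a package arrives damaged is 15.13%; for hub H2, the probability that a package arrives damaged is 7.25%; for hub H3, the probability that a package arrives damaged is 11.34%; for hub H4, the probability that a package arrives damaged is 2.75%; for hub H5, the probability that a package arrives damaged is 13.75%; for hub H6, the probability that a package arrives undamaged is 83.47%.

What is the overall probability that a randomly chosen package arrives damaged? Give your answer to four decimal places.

0.1129

P(H6) = 1 − (0.117 + 0.138 + 0.382 + 0.098 + 0.168) = 0.097.
P(D|H6) = 1 − 0.8347 = 0.1653.
By the law of total probability,
P(D) = P(D|H1)·P(H1) + P(D|H2)·P(H2) + P(D|H3)·P(H3) + P(D|H4)·P(H4) + P(D|H5)·P(H5) + P(D|H6)·P(H6)
      = 0.1513·0.117 + 0.0725·0.138 + 0.1134·0.382 + 0.0275·0.098 + 0.1375·0.168 + 0.1653·0.097
      = 0.0177021 + 0.010005 + 0.0433188 + 0.002695 + 0.0231 + 0.0160341 = 0.112855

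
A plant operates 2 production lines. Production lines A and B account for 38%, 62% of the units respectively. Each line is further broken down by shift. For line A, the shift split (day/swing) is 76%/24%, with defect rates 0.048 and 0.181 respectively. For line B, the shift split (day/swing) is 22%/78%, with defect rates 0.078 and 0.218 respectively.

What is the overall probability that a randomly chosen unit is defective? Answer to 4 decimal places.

P(D|A) = 0.76·0.048 + 0.24·0.181 = 0.03648 + 0.04344 = 0.07992
P(D|B) = 0.22·0.078 + 0.78·0.218 = 0.01716 + 0.17004 = 0.1872
Then overall,
P(D) = 0.38·0.07992 + 0.62·0.1872
      = 0.0303696 + 0.116064 = 0.1464336

P(D) ≈ 0.1464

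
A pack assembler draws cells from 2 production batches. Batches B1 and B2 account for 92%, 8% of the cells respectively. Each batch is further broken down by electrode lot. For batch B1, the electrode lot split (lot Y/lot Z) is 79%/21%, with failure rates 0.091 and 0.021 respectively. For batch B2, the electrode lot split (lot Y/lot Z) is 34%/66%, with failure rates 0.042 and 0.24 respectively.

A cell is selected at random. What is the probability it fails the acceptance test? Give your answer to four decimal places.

0.0840

P(F|B1) = 0.79·0.091 + 0.21·0.021 = 0.07189 + 0.00441 = 0.0763
P(F|B2) = 0.34·0.042 + 0.66·0.24 = 0.01428 + 0.1584 = 0.17268
By total probability over the outer partition,
P(F) = 0.92·0.0763 + 0.08·0.17268
      = 0.070196 + 0.0138144 = 0.0840104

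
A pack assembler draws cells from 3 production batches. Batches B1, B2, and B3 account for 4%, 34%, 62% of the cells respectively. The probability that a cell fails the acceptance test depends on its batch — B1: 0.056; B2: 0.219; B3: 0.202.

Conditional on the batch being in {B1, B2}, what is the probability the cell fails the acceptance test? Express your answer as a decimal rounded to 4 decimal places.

P(F|S) ≈ 0.2018

Let S = {B1, B2}.
P(S) = 0.04 + 0.34 = 0.38.
P(F ∩ S) = 0.056·0.04 + 0.219·0.34 = 0.00224 + 0.07446 = 0.0767.
P(F | S) = 0.0767 / 0.38 = 0.201842…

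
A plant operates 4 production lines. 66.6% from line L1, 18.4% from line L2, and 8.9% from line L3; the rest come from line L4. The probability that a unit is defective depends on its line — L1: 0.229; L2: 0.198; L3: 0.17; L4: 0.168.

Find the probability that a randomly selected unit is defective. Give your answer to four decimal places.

0.2143

P(L4) = 1 − (0.666 + 0.184 + 0.089) = 0.061.
P(D) = P(D|L1)·P(L1) + P(D|L2)·P(L2) + P(D|L3)·P(L3) + P(D|L4)·P(L4)
      = 0.229·0.666 + 0.198·0.184 + 0.17·0.089 + 0.168·0.061
      = 0.152514 + 0.036432 + 0.01513 + 0.010248 = 0.214324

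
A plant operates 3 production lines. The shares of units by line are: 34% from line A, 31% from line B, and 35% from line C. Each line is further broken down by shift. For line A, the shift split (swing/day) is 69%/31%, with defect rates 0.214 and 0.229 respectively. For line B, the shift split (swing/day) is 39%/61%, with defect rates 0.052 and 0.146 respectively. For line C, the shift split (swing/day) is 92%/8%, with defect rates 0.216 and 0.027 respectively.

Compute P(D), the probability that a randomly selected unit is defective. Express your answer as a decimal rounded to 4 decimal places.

P(D) ≈ 0.1785

P(D|A) = 0.69·0.214 + 0.31·0.229 = 0.14766 + 0.07099 = 0.21865
P(D|B) = 0.39·0.052 + 0.61·0.146 = 0.02028 + 0.08906 = 0.10934
P(D|C) = 0.92·0.216 + 0.08·0.027 = 0.19872 + 0.00216 = 0.20088
By total probability over the outer partition,
P(D) = 0.34·0.21865 + 0.31·0.10934 + 0.35·0.20088
      = 0.074341 + 0.0338954 + 0.070308 = 0.1785444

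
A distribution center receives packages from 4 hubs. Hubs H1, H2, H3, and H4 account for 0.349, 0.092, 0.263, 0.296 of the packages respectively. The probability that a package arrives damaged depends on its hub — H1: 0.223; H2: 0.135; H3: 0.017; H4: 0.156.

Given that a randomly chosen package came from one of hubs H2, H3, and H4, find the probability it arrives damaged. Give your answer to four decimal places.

P(D|S) ≈ 0.0969

Let S = {H2, H3, H4}.
P(S) = 0.092 + 0.263 + 0.296 = 0.651.
P(D ∩ S) = 0.135·0.092 + 0.017·0.263 + 0.156·0.296 = 0.01242 + 0.004471 + 0.046176 = 0.063067.
P(D | S) = 0.063067 / 0.651 = 0.096877…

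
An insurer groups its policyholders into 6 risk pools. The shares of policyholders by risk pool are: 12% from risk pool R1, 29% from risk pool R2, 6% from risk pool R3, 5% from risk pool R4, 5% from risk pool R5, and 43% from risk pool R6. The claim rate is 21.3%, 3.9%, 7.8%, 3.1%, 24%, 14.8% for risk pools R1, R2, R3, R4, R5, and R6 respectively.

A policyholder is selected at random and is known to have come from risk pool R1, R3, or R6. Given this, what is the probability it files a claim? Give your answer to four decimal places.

Let S = {R1, R3, R6}.
P(S) = 0.12 + 0.06 + 0.43 = 0.61.
P(C ∩ S) = 0.213·0.12 + 0.078·0.06 + 0.148·0.43 = 0.02556 + 0.00468 + 0.06364 = 0.09388.
P(C | S) = 0.09388 / 0.61 = 0.153902…

0.1539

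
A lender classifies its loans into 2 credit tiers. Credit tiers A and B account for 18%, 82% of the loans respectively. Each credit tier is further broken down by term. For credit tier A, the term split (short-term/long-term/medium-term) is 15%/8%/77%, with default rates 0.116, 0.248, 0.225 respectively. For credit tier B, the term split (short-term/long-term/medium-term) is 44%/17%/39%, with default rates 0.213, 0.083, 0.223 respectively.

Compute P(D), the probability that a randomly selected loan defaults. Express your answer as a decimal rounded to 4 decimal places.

P(D|A) = 0.15·0.116 + 0.08·0.248 + 0.77·0.225 = 0.0174 + 0.01984 + 0.17325 = 0.21049
P(D|B) = 0.44·0.213 + 0.17·0.083 + 0.39·0.223 = 0.09372 + 0.01411 + 0.08697 = 0.1948
Then overall,
P(D) = 0.18·0.21049 + 0.82·0.1948
      = 0.0378882 + 0.159736 = 0.1976242

P(D) ≈ 0.1976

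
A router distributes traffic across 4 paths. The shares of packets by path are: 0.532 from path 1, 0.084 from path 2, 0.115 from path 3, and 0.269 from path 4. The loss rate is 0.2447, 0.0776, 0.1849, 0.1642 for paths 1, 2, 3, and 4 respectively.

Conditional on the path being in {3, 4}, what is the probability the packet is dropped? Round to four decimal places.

Let S = {3, 4}.
P(S) = 0.115 + 0.269 = 0.384.
P(L ∩ S) = 0.1849·0.115 + 0.1642·0.269 = 0.0212635 + 0.0441698 = 0.0654333.
P(L | S) = 0.0654333 / 0.384 = 0.170399…

P(L|S) ≈ 0.1704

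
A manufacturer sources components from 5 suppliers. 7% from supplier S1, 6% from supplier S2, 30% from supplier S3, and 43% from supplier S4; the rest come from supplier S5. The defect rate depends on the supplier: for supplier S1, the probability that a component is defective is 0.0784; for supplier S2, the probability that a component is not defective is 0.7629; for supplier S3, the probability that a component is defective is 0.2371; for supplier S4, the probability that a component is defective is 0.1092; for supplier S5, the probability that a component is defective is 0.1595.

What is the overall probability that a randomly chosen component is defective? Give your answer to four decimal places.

0.1601

P(S5) = 1 − (0.07 + 0.06 + 0.3 + 0.43) = 0.14.
P(D|S2) = 1 − 0.7629 = 0.2371.
P(D) = P(D|S1)·P(S1) + P(D|S2)·P(S2) + P(D|S3)·P(S3) + P(D|S4)·P(S4) + P(D|S5)·P(S5)
      = 0.0784·0.07 + 0.2371·0.06 + 0.2371·0.3 + 0.1092·0.43 + 0.1595·0.14
      = 0.005488 + 0.014226 + 0.07113 + 0.046956 + 0.02233 = 0.16013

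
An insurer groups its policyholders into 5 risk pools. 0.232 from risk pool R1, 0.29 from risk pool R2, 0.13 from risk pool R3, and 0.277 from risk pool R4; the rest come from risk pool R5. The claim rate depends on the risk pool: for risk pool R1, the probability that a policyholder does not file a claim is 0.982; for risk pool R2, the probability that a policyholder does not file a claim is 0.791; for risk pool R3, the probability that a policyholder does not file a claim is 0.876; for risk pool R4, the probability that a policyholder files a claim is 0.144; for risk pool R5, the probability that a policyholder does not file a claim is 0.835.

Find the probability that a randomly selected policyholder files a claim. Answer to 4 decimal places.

P(R5) = 1 − (0.232 + 0.29 + 0.13 + 0.277) = 0.071.
P(C|R1) = 1 − 0.982 = 0.018.
P(C|R2) = 1 − 0.791 = 0.209.
P(C|R3) = 1 − 0.876 = 0.124.
P(C|R5) = 1 − 0.835 = 0.165.
Using total probability over the partition,
P(C) = P(C|R1)·P(R1) + P(C|R2)·P(R2) + P(C|R3)·P(R3) + P(C|R4)·P(R4) + P(C|R5)·P(R5)
      = 0.018·0.232 + 0.209·0.29 + 0.124·0.13 + 0.144·0.277 + 0.165·0.071
      = 0.004176 + 0.06061 + 0.01612 + 0.039888 + 0.011715 = 0.132509

P(C) ≈ 0.1325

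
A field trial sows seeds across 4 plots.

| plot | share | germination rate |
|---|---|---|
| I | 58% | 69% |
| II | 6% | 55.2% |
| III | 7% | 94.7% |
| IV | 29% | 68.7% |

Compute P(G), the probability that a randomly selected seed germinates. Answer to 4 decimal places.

0.6988

P(G) = P(G|I)·P(I) + P(G|II)·P(II) + P(G|III)·P(III) + P(G|IV)·P(IV)
      = 0.69·0.58 + 0.552·0.06 + 0.947·0.07 + 0.687·0.29
      = 0.4002 + 0.03312 + 0.06629 + 0.19923 = 0.69884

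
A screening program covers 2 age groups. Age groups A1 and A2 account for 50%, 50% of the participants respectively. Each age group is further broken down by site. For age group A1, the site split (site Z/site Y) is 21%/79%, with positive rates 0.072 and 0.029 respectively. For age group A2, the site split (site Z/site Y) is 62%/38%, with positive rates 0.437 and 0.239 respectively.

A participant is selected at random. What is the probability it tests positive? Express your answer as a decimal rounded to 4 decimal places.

P(T) ≈ 0.1999

P(T|A1) = 0.21·0.072 + 0.79·0.029 = 0.01512 + 0.02291 = 0.03803
P(T|A2) = 0.62·0.437 + 0.38·0.239 = 0.27094 + 0.09082 = 0.36176
Then overall,
P(T) = 0.5·0.03803 + 0.5·0.36176
      = 0.019015 + 0.18088 = 0.199895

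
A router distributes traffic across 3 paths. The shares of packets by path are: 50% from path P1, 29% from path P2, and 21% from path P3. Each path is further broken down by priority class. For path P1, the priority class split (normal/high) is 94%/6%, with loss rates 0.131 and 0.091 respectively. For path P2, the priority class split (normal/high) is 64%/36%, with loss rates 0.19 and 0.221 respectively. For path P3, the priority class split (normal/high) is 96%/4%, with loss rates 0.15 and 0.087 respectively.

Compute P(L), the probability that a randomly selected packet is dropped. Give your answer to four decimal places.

P(L|P1) = 0.94·0.131 + 0.06·0.091 = 0.12314 + 0.00546 = 0.1286
P(L|P2) = 0.64·0.19 + 0.36·0.221 = 0.1216 + 0.07956 = 0.20116
P(L|P3) = 0.96·0.15 + 0.04·0.087 = 0.144 + 0.00348 = 0.14748
Then overall,
P(L) = 0.5·0.1286 + 0.29·0.20116 + 0.21·0.14748
      = 0.0643 + 0.0583364 + 0.0309708 = 0.1536072

P(L) ≈ 0.1536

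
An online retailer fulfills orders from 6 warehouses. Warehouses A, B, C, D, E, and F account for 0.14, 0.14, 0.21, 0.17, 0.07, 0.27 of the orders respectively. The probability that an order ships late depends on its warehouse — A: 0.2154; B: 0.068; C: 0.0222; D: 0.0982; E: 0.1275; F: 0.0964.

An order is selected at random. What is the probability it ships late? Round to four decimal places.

0.0960

Summing over the partition,
P(L) = P(L|A)·P(A) + P(L|B)·P(B) + P(L|C)·P(C) + P(L|D)·P(D) + P(L|E)·P(E) + P(L|F)·P(F)
      = 0.2154·0.14 + 0.068·0.14 + 0.0222·0.21 + 0.0982·0.17 + 0.1275·0.07 + 0.0964·0.27
      = 0.030156 + 0.00952 + 0.004662 + 0.016694 + 0.008925 + 0.026028 = 0.095985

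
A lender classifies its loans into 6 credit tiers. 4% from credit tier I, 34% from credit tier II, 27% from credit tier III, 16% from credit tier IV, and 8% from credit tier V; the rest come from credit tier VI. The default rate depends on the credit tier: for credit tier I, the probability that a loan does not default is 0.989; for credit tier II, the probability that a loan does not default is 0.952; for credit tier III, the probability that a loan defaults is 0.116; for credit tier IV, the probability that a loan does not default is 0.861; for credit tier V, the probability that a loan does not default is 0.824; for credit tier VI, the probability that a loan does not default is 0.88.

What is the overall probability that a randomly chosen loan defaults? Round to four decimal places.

P(VI) = 1 − (0.04 + 0.34 + 0.27 + 0.16 + 0.08) = 0.11.
P(D|I) = 1 − 0.989 = 0.011.
P(D|II) = 1 − 0.952 = 0.048.
P(D|IV) = 1 − 0.861 = 0.139.
P(D|V) = 1 − 0.824 = 0.176.
P(D|VI) = 1 − 0.88 = 0.12.
P(D) = P(D|I)·P(I) + P(D|II)·P(II) + P(D|III)·P(III) + P(D|IV)·P(IV) + P(D|V)·P(V) + P(D|VI)·P(VI)
      = 0.011·0.04 + 0.048·0.34 + 0.116·0.27 + 0.139·0.16 + 0.176·0.08 + 0.12·0.11
      = 0.00044 + 0.01632 + 0.03132 + 0.02224 + 0.01408 + 0.0132 = 0.0976

0.0976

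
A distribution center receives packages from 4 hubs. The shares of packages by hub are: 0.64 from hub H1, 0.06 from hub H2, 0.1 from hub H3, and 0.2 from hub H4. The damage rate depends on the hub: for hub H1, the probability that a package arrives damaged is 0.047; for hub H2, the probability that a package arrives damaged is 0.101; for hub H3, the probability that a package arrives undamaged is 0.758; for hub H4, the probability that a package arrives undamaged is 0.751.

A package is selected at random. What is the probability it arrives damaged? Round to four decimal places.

0.1101

P(D|H3) = 1 − 0.758 = 0.242.
P(D|H4) = 1 − 0.751 = 0.249.
P(D) = P(D|H1)·P(H1) + P(D|H2)·P(H2) + P(D|H3)·P(H3) + P(D|H4)·P(H4)
      = 0.047·0.64 + 0.101·0.06 + 0.242·0.1 + 0.249·0.2
      = 0.03008 + 0.00606 + 0.0242 + 0.0498 = 0.11014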